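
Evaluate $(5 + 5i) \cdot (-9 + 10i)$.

(a1*a2 - b1*b2) + (a1*b2 + b1*a2)i
= (-45 - 50) + (50 + (-45))i
= -95 + 5i


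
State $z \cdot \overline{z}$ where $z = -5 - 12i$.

z * conjugate(z) = |z|^2 = a^2 + b^2
= (-5)^2 + (-12)^2 = 169


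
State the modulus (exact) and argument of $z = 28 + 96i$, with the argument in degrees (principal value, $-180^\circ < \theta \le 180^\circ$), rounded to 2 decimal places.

|z| = sqrt(28^2 + 96^2) = 100
arg(z) = arctan(b/a) = arctan(96/28) (quadrant-adjusted) = 73.74°


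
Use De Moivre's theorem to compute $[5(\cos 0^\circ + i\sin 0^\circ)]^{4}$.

By De Moivre: z^n = r^n(cos(nθ) + i sin(nθ))
= 5^4(cos(4*0°) + i sin(4*0°))
= 625(cos 0° + i sin 0°)
= 625


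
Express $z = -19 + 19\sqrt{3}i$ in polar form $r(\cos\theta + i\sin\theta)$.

r = |z| = sqrt(a^2 + b^2) = sqrt((-19)^2 + (19*sqrt(3))^2) = sqrt(361 + 1083) = sqrt(1444) = 38
θ = arctan(b/a) = arctan(32.909/-19) (quadrant-adjusted) = 120°
z = 38(cos 120° + i sin 120°)


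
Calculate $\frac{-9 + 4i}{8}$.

Divisor is real, so divide each part by 8:
= -9/8 + (1/2)i


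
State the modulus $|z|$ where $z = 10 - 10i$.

|z| = sqrt(a^2 + b^2) = sqrt(10^2 + (-10)^2) = sqrt(200) = sqrt(200)


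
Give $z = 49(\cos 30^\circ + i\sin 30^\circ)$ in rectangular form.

a = r cos θ = 49 * sqrt(3)/2 = 49*sqrt(3)/2
b = r sin θ = 49 * 1/2 = 49/2
z = 49*sqrt(3)/2 + (49/2)i


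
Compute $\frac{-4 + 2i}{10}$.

Divisor is real, so divide each part by 10:
= -2/5 + (1/5)i


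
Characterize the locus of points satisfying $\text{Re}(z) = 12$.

Re(z) = x where z = x + yi; the equation x = 12 is satisfied by all points with that x-coordinate
Locus: Vertical line x = 12


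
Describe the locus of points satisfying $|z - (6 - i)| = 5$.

|z - z0| = r describes a circle centered at z0 with radius r
Here z0 = 6 - i and r = 5
Locus: Circle centered at (6, -1) with radius 5


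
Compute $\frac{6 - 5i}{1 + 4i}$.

Multiply numerator and denominator by conjugate (1 - 4i):
= (6 - 5i)(1 - 4i) / (1^2 + 4^2)
= (-14 - 29i) / 17
= -14/17 - (29/17)i


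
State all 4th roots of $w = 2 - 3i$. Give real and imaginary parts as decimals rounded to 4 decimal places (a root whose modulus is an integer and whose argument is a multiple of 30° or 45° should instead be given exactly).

|w| = sqrt(13) ≈ 3.605551, arg(w) ≈ 303.690068°
Root modulus = sqrt(13)^(1/4) ≈ 1.377980
Root arguments: θ_k = (arg(w) + 360°k)/4 for k = 0, 1, ..., 3
Compute each root as (root modulus)(cos θ_k + i sin θ_k) using full-precision intermediates, then round to 4 decimal places.
Roots: 0.3352 + 1.3366i, -1.3366 + 0.3352i, -0.3352 - 1.3366i, 1.3366 - 0.3352i


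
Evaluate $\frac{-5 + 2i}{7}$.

Divisor is real, so divide each part by 7:
= -5/7 + (2/7)i


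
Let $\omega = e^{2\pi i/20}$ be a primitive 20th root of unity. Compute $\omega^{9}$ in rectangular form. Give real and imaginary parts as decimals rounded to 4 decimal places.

ω^9 = e^(2πi·9/20) = e^(i·9π/10)
= cos(9π/10) + i sin(9π/10)
= -0.9511 + 0.3090i


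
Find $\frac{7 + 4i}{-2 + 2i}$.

Multiply numerator and denominator by conjugate (-2 - 2i):
= (7 + 4i)(-2 - 2i) / ((-2)^2 + 2^2)
= (-6 - 22i) / 8
Divide through by 2: (-3 - 11i) / 4
= -3/4 - (11/4)i


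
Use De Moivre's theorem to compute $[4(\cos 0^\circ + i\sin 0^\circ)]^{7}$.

By De Moivre: z^n = r^n(cos(nθ) + i sin(nθ))
= 4^7(cos(7*0°) + i sin(7*0°))
= 16384(cos 0° + i sin 0°)
= 16384


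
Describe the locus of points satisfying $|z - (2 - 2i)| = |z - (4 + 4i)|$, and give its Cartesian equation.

|z - z1| = |z - z2| means z is equidistant from z1 and z2,
i.e. the perpendicular bisector of the segment from (2, -2) to (4, 4) (midpoint (3, 1)).
With z = x + yi, square both sides:
(x - 2)^2 + (y - (-2))^2 = (x - 4)^2 + (y - 4)^2
The x^2 and y^2 terms cancel: 4x + 12y = 32 - 8 = 24
Simplify: x + 3y = 6
Locus: Perpendicular bisector of the segment from (2, -2) to (4, 4): the line x + 3y = 6


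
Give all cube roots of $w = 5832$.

|w| = 5832, arg(w) = 0°
Root modulus = 5832^(1/3) = 18
Root arguments: θ_k = (0° + 360°k)/3 for k = 0, 1, ..., 2
Roots: 18, -9 + 9*sqrt(3)i, -9 - 9*sqrt(3)i


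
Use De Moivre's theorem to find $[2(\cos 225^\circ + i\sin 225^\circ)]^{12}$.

By De Moivre: z^n = r^n(cos(nθ) + i sin(nθ))
= 2^12(cos(12*225°) + i sin(12*225°))
= 4096(cos 180° + i sin 180°)
= -4096


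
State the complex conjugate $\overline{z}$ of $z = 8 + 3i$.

If z = a + bi, then conjugate(z) = a - bi
conjugate(8 + 3i) = 8 - 3i


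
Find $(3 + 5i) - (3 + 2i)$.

(3 - 3) + (5 - 2)i = 3i


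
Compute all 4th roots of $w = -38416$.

|w| = 38416, arg(w) = 180°
Root modulus = 38416^(1/4) = 14
Root arguments: θ_k = (180° + 360°k)/4 for k = 0, 1, ..., 3
Roots: 7*sqrt(2) + 7*sqrt(2)i, -7*sqrt(2) + 7*sqrt(2)i, -7*sqrt(2) - 7*sqrt(2)i, 7*sqrt(2) - 7*sqrt(2)i


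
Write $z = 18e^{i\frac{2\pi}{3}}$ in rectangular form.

a = r cos θ = 18 * -1/2 = -9
b = r sin θ = 18 * sqrt(3)/2 = 9*sqrt(3)
z = -9 + 9*sqrt(3)i


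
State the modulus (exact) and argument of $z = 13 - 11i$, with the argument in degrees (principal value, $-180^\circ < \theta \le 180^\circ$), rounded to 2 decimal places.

|z| = sqrt(13^2 + (-11)^2) = sqrt(290)
arg(z) = arctan(b/a) = arctan(-11/13) (quadrant-adjusted) = -40.24°


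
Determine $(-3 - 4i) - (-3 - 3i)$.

(-3 - (-3)) + (-4 - (-3))i = -i


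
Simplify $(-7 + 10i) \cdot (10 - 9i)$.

(a1*a2 - b1*b2) + (a1*b2 + b1*a2)i
= (-70 - (-90)) + (63 + 100)i
= 20 + 163i


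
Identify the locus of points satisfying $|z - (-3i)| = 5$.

|z - z0| = r describes a circle centered at z0 with radius r
Here z0 = -3i and r = 5
Locus: Circle centered at (0, -3) with radius 5


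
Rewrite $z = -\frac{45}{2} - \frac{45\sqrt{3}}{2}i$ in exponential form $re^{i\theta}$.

r = |z| = sqrt((-45/2)^2 + (-45*sqrt(3)/2)^2) = sqrt(2025/4 + 6075/4) = sqrt(2025) = 45
θ = arctan(b/a) = arctan(-38.9711/-22.5) (quadrant-adjusted) = -120° = -2π/3
z = 45e^(-i*2π/3)


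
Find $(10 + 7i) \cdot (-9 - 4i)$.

(a1*a2 - b1*b2) + (a1*b2 + b1*a2)i
= (-90 - (-28)) + (-40 + (-63))i
= -62 - 103i


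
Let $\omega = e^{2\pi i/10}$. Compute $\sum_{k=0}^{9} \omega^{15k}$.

Let ζ = ω^15 = e^(2πi·15/10). Since 10 ∤ 15, ζ ≠ 1.
Sum = Σ_{k=0}^{9} ζ^k = (ζ^10 - 1)/(ζ - 1) = (ω^{15·10} - 1)/(ζ - 1) = (1 - 1)/(ζ - 1) = 0


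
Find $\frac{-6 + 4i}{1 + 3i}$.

Multiply numerator and denominator by conjugate (1 - 3i):
= (-6 + 4i)(1 - 3i) / (1^2 + 3^2)
= (6 + 22i) / 10
Divide through by 2: (3 + 11i) / 5
= 3/5 + (11/5)i


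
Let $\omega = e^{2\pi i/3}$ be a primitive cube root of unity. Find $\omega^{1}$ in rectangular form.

ω^1 = e^(2πi·1/3) = e^(i·2π/3)
= cos(2π/3) + i sin(2π/3)
= -1/2 + (sqrt(3)/2)i


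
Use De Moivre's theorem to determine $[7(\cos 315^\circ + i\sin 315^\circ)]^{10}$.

By De Moivre: z^n = r^n(cos(nθ) + i sin(nθ))
= 7^10(cos(10*315°) + i sin(10*315°))
= 282475249(cos 270° + i sin 270°)
= -282475249i


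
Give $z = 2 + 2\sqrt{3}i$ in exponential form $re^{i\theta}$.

r = |z| = sqrt((2)^2 + (2*sqrt(3))^2) = sqrt(4 + 12) = sqrt(16) = 4
θ = arctan(b/a) = arctan(3.4641/2) (quadrant-adjusted) = 60° = π/3
z = 4e^(i*π/3)


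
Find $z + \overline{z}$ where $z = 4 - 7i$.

z + conjugate(z) = (a + bi) + (a - bi) = 2a
= 2 * 4 = 8


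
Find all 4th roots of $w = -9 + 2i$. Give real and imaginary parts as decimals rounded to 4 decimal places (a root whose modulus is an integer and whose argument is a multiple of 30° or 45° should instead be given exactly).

|w| = sqrt(85) ≈ 9.219544, arg(w) ≈ 167.471192°
Root modulus = sqrt(85)^(1/4) ≈ 1.742518
Root arguments: θ_k = (arg(w) + 360°k)/4 for k = 0, 1, ..., 3
Compute each root as (root modulus)(cos θ_k + i sin θ_k) using full-precision intermediates, then round to 4 decimal places.
Roots: 1.2976 + 1.1630i, -1.1630 + 1.2976i, -1.2976 - 1.1630i, 1.1630 - 1.2976i


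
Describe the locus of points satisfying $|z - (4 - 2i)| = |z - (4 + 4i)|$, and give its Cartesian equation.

|z - z1| = |z - z2| means z is equidistant from z1 and z2,
i.e. the perpendicular bisector of the segment from (4, -2) to (4, 4) (midpoint (4, 1)).
With z = x + yi, square both sides:
(x - 4)^2 + (y - (-2))^2 = (x - 4)^2 + (y - 4)^2
The x^2 and y^2 terms cancel: 0x + 12y = 32 - 20 = 12
Simplify: y = 1
Locus: Perpendicular bisector of the segment from (4, -2) to (4, 4): the line y = 1


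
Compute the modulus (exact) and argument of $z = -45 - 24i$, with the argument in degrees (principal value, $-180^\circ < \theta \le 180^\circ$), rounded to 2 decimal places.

|z| = sqrt((-45)^2 + (-24)^2) = 51
arg(z) = arctan(b/a) = arctan(-24/-45) (quadrant-adjusted) = -151.93°


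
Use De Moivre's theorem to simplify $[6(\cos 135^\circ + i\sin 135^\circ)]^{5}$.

By De Moivre: z^n = r^n(cos(nθ) + i sin(nθ))
= 6^5(cos(5*135°) + i sin(5*135°))
= 7776(cos 315° + i sin 315°)
= 3888*sqrt(2) - 3888*sqrt(2)i


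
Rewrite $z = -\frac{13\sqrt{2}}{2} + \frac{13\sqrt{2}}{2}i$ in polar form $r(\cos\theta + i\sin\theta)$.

r = |z| = sqrt(a^2 + b^2) = sqrt((-13*sqrt(2)/2)^2 + (13*sqrt(2)/2)^2) = sqrt(169/2 + 169/2) = sqrt(169) = 13
θ = arctan(b/a) = arctan(9.1924/-9.1924) (quadrant-adjusted) = 135°
z = 13(cos 135° + i sin 135°)


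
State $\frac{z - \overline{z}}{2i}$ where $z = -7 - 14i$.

z - conjugate(z) = 2bi
(z - conjugate(z))/(2i) = 2bi/(2i) = b = -14


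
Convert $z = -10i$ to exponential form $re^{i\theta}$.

r = |z| = sqrt((0)^2 + (-10)^2) = sqrt(0 + 100) = sqrt(100) = 10
a = 0 and b < 0, so z lies on the negative imaginary axis: θ = -90° = -π/2
z = 10e^(-i*π/2)


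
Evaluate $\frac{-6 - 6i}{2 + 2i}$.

Multiply numerator and denominator by conjugate (2 - 2i):
= (-6 - 6i)(2 - 2i) / (2^2 + 2^2)
= (-24) / 8
= -3


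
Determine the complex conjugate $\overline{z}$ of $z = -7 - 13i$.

If z = a + bi, then conjugate(z) = a - bi
conjugate(-7 - 13i) = -7 + 13i


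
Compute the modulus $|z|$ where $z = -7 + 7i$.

|z| = sqrt(a^2 + b^2) = sqrt((-7)^2 + 7^2) = sqrt(98) = sqrt(98)


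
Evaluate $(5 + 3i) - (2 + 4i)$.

(5 - 2) + (3 - 4)i = 3 - i


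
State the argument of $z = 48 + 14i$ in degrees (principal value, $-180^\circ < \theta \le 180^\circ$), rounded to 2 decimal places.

θ = arctan(b/a) = arctan(14/48) (quadrant-adjusted) = 16.26°


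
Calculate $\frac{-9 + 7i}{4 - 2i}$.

Multiply numerator and denominator by conjugate (4 + 2i):
= (-9 + 7i)(4 + 2i) / (4^2 + (-2)^2)
= (-50 + 10i) / 20
Divide through by 10: (-5 + i) / 2
= -5/2 + (1/2)i


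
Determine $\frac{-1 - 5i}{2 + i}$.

Multiply numerator and denominator by conjugate (2 - i):
= (-1 - 5i)(2 - i) / (2^2 + 1^2)
= (-7 - 9i) / 5
= -7/5 - (9/5)i


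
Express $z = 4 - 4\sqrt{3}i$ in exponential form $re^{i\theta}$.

r = |z| = sqrt((4)^2 + (-4*sqrt(3))^2) = sqrt(16 + 48) = sqrt(64) = 8
θ = arctan(b/a) = arctan(-6.9282/4) (quadrant-adjusted) = -60° = -π/3
z = 8e^(-i*π/3)


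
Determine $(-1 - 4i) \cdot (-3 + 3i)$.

(a1*a2 - b1*b2) + (a1*b2 + b1*a2)i
= (3 - (-12)) + (-3 + 12)i
= 15 + 9i


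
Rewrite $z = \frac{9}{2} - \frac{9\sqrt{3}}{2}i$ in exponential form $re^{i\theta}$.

r = |z| = sqrt((9/2)^2 + (-9*sqrt(3)/2)^2) = sqrt(81/4 + 243/4) = sqrt(81) = 9
θ = arctan(b/a) = arctan(-7.7942/4.5) (quadrant-adjusted) = -60° = -π/3
z = 9e^(-i*π/3)


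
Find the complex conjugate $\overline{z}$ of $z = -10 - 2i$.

If z = a + bi, then conjugate(z) = a - bi
conjugate(-10 - 2i) = -10 + 2i


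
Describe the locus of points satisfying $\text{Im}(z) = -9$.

Im(z) = y where z = x + yi; the equation y = -9 is satisfied by all points with that y-coordinate
Locus: Horizontal line y = -9


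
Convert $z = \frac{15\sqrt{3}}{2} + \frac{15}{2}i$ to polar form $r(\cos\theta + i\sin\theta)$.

r = |z| = sqrt(a^2 + b^2) = sqrt((15*sqrt(3)/2)^2 + (15/2)^2) = sqrt(675/4 + 225/4) = sqrt(225) = 15
θ = arctan(b/a) = arctan(7.5/12.9904) (quadrant-adjusted) = 30°
z = 15(cos 30° + i sin 30°)


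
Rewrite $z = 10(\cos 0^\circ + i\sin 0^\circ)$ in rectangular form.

a = r cos θ = 10 * 1 = 10
b = r sin θ = 10 * 0 = 0
z = 10


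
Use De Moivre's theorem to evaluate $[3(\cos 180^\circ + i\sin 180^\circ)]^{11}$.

By De Moivre: z^n = r^n(cos(nθ) + i sin(nθ))
= 3^11(cos(11*180°) + i sin(11*180°))
= 177147(cos 180° + i sin 180°)
= -177147


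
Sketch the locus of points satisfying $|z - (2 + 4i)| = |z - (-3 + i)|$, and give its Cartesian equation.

|z - z1| = |z - z2| means z is equidistant from z1 and z2,
i.e. the perpendicular bisector of the segment from (2, 4) to (-3, 1) (midpoint (-1/2, 5/2)).
With z = x + yi, square both sides:
(x - 2)^2 + (y - 4)^2 = (x - (-3))^2 + (y - 1)^2
The x^2 and y^2 terms cancel: -10x + (-6)y = 10 - 20 = -10
Simplify: 5x + 3y = 5
Locus: Perpendicular bisector of the segment from (2, 4) to (-3, 1): the line 5x + 3y = 5


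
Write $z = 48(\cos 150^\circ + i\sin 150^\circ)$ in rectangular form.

a = r cos θ = 48 * -sqrt(3)/2 = -24*sqrt(3)
b = r sin θ = 48 * 1/2 = 24
z = -24*sqrt(3) + 24i


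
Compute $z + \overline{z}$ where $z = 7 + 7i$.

z + conjugate(z) = (a + bi) + (a - bi) = 2a
= 2 * 7 = 14


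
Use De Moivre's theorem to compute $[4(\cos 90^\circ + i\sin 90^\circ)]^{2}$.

By De Moivre: z^n = r^n(cos(nθ) + i sin(nθ))
= 4^2(cos(2*90°) + i sin(2*90°))
= 16(cos 180° + i sin 180°)
= -16


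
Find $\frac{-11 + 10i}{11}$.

Divisor is real, so divide each part by 11:
= -1 + (10/11)i


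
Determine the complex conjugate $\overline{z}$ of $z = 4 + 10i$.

If z = a + bi, then conjugate(z) = a - bi
conjugate(4 + 10i) = 4 - 10i


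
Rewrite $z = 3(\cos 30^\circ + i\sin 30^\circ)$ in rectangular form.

a = r cos θ = 3 * sqrt(3)/2 = 3*sqrt(3)/2
b = r sin θ = 3 * 1/2 = 3/2
z = 3*sqrt(3)/2 + (3/2)i


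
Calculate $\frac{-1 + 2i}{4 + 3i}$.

Multiply numerator and denominator by conjugate (4 - 3i):
= (-1 + 2i)(4 - 3i) / (4^2 + 3^2)
= (2 + 11i) / 25
= 2/25 + (11/25)i


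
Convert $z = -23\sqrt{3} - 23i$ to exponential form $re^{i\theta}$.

r = |z| = sqrt((-23*sqrt(3))^2 + (-23)^2) = sqrt(1587 + 529) = sqrt(2116) = 46
θ = arctan(b/a) = arctan(-23/-39.8372) (quadrant-adjusted) = 210° = 7π/6
z = 46e^(i*7π/6)


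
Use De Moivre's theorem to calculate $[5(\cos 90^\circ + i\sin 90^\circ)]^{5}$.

By De Moivre: z^n = r^n(cos(nθ) + i sin(nθ))
= 5^5(cos(5*90°) + i sin(5*90°))
= 3125(cos 90° + i sin 90°)
= 3125i


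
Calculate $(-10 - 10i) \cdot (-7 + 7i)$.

(a1*a2 - b1*b2) + (a1*b2 + b1*a2)i
= (70 - (-70)) + (-70 + 70)i
= 140


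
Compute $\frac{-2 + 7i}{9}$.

Divisor is real, so divide each part by 9:
= -2/9 + (7/9)i


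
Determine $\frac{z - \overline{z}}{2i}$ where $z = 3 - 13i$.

z - conjugate(z) = 2bi
(z - conjugate(z))/(2i) = 2bi/(2i) = b = -13


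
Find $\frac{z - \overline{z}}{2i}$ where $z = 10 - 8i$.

z - conjugate(z) = 2bi
(z - conjugate(z))/(2i) = 2bi/(2i) = b = -8


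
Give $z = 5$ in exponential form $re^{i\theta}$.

r = |z| = sqrt((5)^2 + (0)^2) = sqrt(25 + 0) = sqrt(25) = 5
b = 0 and a > 0, so z lies on the positive real axis: θ = 0
z = 5e^(i*0) = 5


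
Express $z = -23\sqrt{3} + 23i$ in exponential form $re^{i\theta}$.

r = |z| = sqrt((-23*sqrt(3))^2 + (23)^2) = sqrt(1587 + 529) = sqrt(2116) = 46
θ = arctan(b/a) = arctan(23/-39.8372) (quadrant-adjusted) = 150° = 5π/6
z = 46e^(i*5π/6)


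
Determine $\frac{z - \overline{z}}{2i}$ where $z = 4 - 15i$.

z - conjugate(z) = 2bi
(z - conjugate(z))/(2i) = 2bi/(2i) = b = -15


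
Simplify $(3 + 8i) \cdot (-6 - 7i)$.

(a1*a2 - b1*b2) + (a1*b2 + b1*a2)i
= (-18 - (-56)) + (-21 + (-48))i
= 38 - 69i


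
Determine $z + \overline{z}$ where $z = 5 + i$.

z + conjugate(z) = (a + bi) + (a - bi) = 2a
= 2 * 5 = 10


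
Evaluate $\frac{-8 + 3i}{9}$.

Divisor is real, so divide each part by 9:
= -8/9 + (1/3)i


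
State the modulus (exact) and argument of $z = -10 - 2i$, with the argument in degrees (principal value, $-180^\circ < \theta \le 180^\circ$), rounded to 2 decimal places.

|z| = sqrt((-10)^2 + (-2)^2) = sqrt(104)
arg(z) = arctan(b/a) = arctan(-2/-10) (quadrant-adjusted) = -168.69°


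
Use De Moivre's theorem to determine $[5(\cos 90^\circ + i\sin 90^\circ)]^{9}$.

By De Moivre: z^n = r^n(cos(nθ) + i sin(nθ))
= 5^9(cos(9*90°) + i sin(9*90°))
= 1953125(cos 90° + i sin 90°)
= 1953125i


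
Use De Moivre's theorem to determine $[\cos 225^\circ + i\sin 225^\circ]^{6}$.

By De Moivre: z^n = r^n(cos(nθ) + i sin(nθ))
= 1^6(cos(6*225°) + i sin(6*225°))
= 1(cos 270° + i sin 270°)
= -i


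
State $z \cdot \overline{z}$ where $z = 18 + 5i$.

z * conjugate(z) = |z|^2 = a^2 + b^2
= 18^2 + 5^2 = 349


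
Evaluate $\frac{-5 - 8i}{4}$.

Divisor is real, so divide each part by 4:
= -5/4 - 2i


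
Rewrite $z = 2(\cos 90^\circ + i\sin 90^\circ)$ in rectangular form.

a = r cos θ = 2 * 0 = 0
b = r sin θ = 2 * 1 = 2
z = 2i


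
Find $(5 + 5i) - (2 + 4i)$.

(5 - 2) + (5 - 4)i = 3 + i


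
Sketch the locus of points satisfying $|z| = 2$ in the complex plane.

|z| = 2 means sqrt(x^2 + y^2) = 2
This is a circle of radius 2 centered at the origin


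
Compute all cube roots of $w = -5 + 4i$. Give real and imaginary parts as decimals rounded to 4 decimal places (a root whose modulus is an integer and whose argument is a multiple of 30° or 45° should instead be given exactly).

|w| = sqrt(41) ≈ 6.403124, arg(w) ≈ 141.340192°
Root modulus = sqrt(41)^(1/3) ≈ 1.856938
Root arguments: θ_k = (arg(w) + 360°k)/3 for k = 0, 1, ..., 2
Compute each root as (root modulus)(cos θ_k + i sin θ_k) using full-precision intermediates, then round to 4 decimal places.
Roots: 1.2637 + 1.3606i, -1.8102 + 0.4141i, 0.5464 - 1.7747i


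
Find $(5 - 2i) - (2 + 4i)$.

(5 - 2) + (-2 - 4)i = 3 - 6i


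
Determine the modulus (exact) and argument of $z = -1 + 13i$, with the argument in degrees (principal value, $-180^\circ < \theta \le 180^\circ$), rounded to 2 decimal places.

|z| = sqrt((-1)^2 + 13^2) = sqrt(170)
arg(z) = arctan(b/a) = arctan(13/-1) (quadrant-adjusted) = 94.40°


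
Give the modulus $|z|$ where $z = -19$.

|z| = sqrt(a^2 + b^2) = sqrt((-19)^2 + 0^2) = sqrt(361) = 19


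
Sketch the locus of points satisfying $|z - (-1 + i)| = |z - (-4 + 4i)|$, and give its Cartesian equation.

|z - z1| = |z - z2| means z is equidistant from z1 and z2,
i.e. the perpendicular bisector of the segment from (-1, 1) to (-4, 4) (midpoint (-5/2, 5/2)).
With z = x + yi, square both sides:
(x - (-1))^2 + (y - 1)^2 = (x - (-4))^2 + (y - 4)^2
The x^2 and y^2 terms cancel: -6x + 6y = 32 - 2 = 30
Simplify: x - y = -5
Locus: Perpendicular bisector of the segment from (-1, 1) to (-4, 4): the line x - y = -5


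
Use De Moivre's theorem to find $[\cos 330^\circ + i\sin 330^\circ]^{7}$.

By De Moivre: z^n = r^n(cos(nθ) + i sin(nθ))
= 1^7(cos(7*330°) + i sin(7*330°))
= 1(cos 150° + i sin 150°)
= -sqrt(3)/2 + (1/2)i


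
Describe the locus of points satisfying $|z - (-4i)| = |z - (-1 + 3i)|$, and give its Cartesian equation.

|z - z1| = |z - z2| means z is equidistant from z1 and z2,
i.e. the perpendicular bisector of the segment from (0, -4) to (-1, 3) (midpoint (-1/2, -1/2)).
With z = x + yi, square both sides:
(x - 0)^2 + (y - (-4))^2 = (x - (-1))^2 + (y - 3)^2
The x^2 and y^2 terms cancel: -2x + 14y = 10 - 16 = -6
Simplify: x - 7y = 3
Locus: Perpendicular bisector of the segment from (0, -4) to (-1, 3): the line x - 7y = 3


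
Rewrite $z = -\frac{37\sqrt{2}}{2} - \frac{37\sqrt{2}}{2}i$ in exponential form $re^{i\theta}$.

r = |z| = sqrt((-37*sqrt(2)/2)^2 + (-37*sqrt(2)/2)^2) = sqrt(1369/2 + 1369/2) = sqrt(1369) = 37
θ = arctan(b/a) = arctan(-26.163/-26.163) (quadrant-adjusted) = 225° = 5π/4
z = 37e^(i*5π/4)


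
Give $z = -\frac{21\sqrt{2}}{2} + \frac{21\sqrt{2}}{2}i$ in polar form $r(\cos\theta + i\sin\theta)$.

r = |z| = sqrt(a^2 + b^2) = sqrt((-21*sqrt(2)/2)^2 + (21*sqrt(2)/2)^2) = sqrt(441/2 + 441/2) = sqrt(441) = 21
θ = arctan(b/a) = arctan(14.8492/-14.8492) (quadrant-adjusted) = 135°
z = 21(cos 135° + i sin 135°)


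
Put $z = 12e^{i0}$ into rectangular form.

a = r cos θ = 12 * 1 = 12
b = r sin θ = 12 * 0 = 0
z = 12


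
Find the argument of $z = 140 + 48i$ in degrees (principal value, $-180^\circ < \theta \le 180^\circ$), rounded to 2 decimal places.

θ = arctan(b/a) = arctan(48/140) (quadrant-adjusted) = 18.92°


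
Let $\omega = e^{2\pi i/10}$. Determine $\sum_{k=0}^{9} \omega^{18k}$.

Let ζ = ω^18 = e^(2πi·18/10). Since 10 ∤ 18, ζ ≠ 1.
Sum = Σ_{k=0}^{9} ζ^k = (ζ^10 - 1)/(ζ - 1) = (ω^{18·10} - 1)/(ζ - 1) = (1 - 1)/(ζ - 1) = 0


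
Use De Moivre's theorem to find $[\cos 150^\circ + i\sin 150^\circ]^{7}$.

By De Moivre: z^n = r^n(cos(nθ) + i sin(nθ))
= 1^7(cos(7*150°) + i sin(7*150°))
= 1(cos 330° + i sin 330°)
= sqrt(3)/2 - (1/2)i


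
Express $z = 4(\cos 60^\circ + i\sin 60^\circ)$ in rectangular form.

a = r cos θ = 4 * 1/2 = 2
b = r sin θ = 4 * sqrt(3)/2 = 2*sqrt(3)
z = 2 + 2*sqrt(3)i


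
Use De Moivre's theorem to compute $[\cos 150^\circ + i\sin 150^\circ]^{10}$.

By De Moivre: z^n = r^n(cos(nθ) + i sin(nθ))
= 1^10(cos(10*150°) + i sin(10*150°))
= 1(cos 60° + i sin 60°)
= 1/2 + (sqrt(3)/2)i


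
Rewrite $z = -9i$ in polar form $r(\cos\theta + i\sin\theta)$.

r = |z| = sqrt(a^2 + b^2) = sqrt((0)^2 + (-9)^2) = sqrt(0 + 81) = sqrt(81) = 9
a = 0 and b < 0, so z lies on the negative imaginary axis: θ = 270°
z = 9(cos 270° + i sin 270°)


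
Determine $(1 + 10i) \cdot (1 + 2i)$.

(a1*a2 - b1*b2) + (a1*b2 + b1*a2)i
= (1 - 20) + (2 + 10)i
= -19 + 12i


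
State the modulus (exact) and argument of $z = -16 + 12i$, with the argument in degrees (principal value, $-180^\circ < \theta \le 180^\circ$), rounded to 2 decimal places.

|z| = sqrt((-16)^2 + 12^2) = 20
arg(z) = arctan(b/a) = arctan(12/-16) (quadrant-adjusted) = 143.13°


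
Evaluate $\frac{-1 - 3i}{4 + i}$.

Multiply numerator and denominator by conjugate (4 - i):
= (-1 - 3i)(4 - i) / (4^2 + 1^2)
= (-7 - 11i) / 17
= -7/17 - (11/17)i


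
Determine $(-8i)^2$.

(a + bi)^2 = a^2 - b^2 + 2abi
= 0^2 - (-8)^2 + 2*0*(-8)i
= -64


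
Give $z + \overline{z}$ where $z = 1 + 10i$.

z + conjugate(z) = (a + bi) + (a - bi) = 2a
= 2 * 1 = 2


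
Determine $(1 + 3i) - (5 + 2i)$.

(1 - 5) + (3 - 2)i = -4 + i


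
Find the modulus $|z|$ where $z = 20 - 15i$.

|z| = sqrt(a^2 + b^2) = sqrt(20^2 + (-15)^2) = sqrt(625) = 25


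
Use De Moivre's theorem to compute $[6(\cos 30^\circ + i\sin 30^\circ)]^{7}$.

By De Moivre: z^n = r^n(cos(nθ) + i sin(nθ))
= 6^7(cos(7*30°) + i sin(7*30°))
= 279936(cos 210° + i sin 210°)
= -139968*sqrt(3) - 139968i


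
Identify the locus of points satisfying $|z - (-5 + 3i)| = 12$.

|z - z0| = r describes a circle centered at z0 with radius r
Here z0 = -5 + 3i and r = 12
Locus: Circle centered at (-5, 3) with radius 12


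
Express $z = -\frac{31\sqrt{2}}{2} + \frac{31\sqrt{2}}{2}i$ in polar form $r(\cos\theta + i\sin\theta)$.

r = |z| = sqrt(a^2 + b^2) = sqrt((-31*sqrt(2)/2)^2 + (31*sqrt(2)/2)^2) = sqrt(961/2 + 961/2) = sqrt(961) = 31
θ = arctan(b/a) = arctan(21.9203/-21.9203) (quadrant-adjusted) = 135°
z = 31(cos 135° + i sin 135°)


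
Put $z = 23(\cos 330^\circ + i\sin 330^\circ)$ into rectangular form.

a = r cos θ = 23 * sqrt(3)/2 = 23*sqrt(3)/2
b = r sin θ = 23 * -1/2 = -23/2
z = 23*sqrt(3)/2 - (23/2)i


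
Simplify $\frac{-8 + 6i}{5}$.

Divisor is real, so divide each part by 5:
= -8/5 + (6/5)i


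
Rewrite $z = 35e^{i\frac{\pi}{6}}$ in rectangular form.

a = r cos θ = 35 * sqrt(3)/2 = 35*sqrt(3)/2
b = r sin θ = 35 * 1/2 = 35/2
z = 35*sqrt(3)/2 + (35/2)i


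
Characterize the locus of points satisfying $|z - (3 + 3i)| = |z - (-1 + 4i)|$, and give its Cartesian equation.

|z - z1| = |z - z2| means z is equidistant from z1 and z2,
i.e. the perpendicular bisector of the segment from (3, 3) to (-1, 4) (midpoint (1, 7/2)).
With z = x + yi, square both sides:
(x - 3)^2 + (y - 3)^2 = (x - (-1))^2 + (y - 4)^2
The x^2 and y^2 terms cancel: -8x + 2y = 17 - 18 = -1
Simplify: 8x - 2y = 1
Locus: Perpendicular bisector of the segment from (3, 3) to (-1, 4): the line 8x - 2y = 1


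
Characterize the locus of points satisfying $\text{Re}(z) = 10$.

Re(z) = x where z = x + yi; the equation x = 10 is satisfied by all points with that x-coordinate
Locus: Vertical line x = 10


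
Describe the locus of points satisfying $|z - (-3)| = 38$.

|z - z0| = r describes a circle centered at z0 with radius r
Here z0 = -3 and r = 38
Locus: Circle centered at (-3, 0) with radius 38


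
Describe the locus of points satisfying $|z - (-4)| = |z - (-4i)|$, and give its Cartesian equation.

|z - z1| = |z - z2| means z is equidistant from z1 and z2,
i.e. the perpendicular bisector of the segment from (-4, 0) to (0, -4) (midpoint (-2, -2)).
With z = x + yi, square both sides:
(x - (-4))^2 + (y - 0)^2 = (x - 0)^2 + (y - (-4))^2
The x^2 and y^2 terms cancel: 8x + (-8)y = 16 - 16 = 0
Simplify: x - y = 0
Locus: Perpendicular bisector of the segment from (-4, 0) to (0, -4): the line x - y = 0


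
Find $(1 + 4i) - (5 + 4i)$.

(1 - 5) + (4 - 4)i = -4


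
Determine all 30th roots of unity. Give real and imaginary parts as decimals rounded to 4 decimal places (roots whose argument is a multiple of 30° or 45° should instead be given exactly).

ω_k = e^(2πik/30) = cos(2πk/30) + i sin(2πk/30) for k = 0, 1, ..., 29
Roots: 1, 0.9781 + 0.2079i, 0.9135 + 0.4067i, 0.8090 + 0.5878i, 0.6691 + 0.7431i, 1/2 + (sqrt(3)/2)i, 0.3090 + 0.9511i, 0.1045 + 0.9945i, -0.1045 + 0.9945i, -0.3090 + 0.9511i, -1/2 + (sqrt(3)/2)i, -0.6691 + 0.7431i, -0.8090 + 0.5878i, -0.9135 + 0.4067i, -0.9781 + 0.2079i, -1, -0.9781 - 0.2079i, -0.9135 - 0.4067i, -0.8090 - 0.5878i, -0.6691 - 0.7431i, -1/2 - (sqrt(3)/2)i, -0.3090 - 0.9511i, -0.1045 - 0.9945i, 0.1045 - 0.9945i, 0.3090 - 0.9511i, 1/2 - (sqrt(3)/2)i, 0.6691 - 0.7431i, 0.8090 - 0.5878i, 0.9135 - 0.4067i, 0.9781 - 0.2079i


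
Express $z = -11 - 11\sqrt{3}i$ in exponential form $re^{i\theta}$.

r = |z| = sqrt((-11)^2 + (-11*sqrt(3))^2) = sqrt(121 + 363) = sqrt(484) = 22
θ = arctan(b/a) = arctan(-19.0526/-11) (quadrant-adjusted) = -120° = -2π/3
z = 22e^(-i*2π/3)


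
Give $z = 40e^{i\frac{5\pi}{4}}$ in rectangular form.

a = r cos θ = 40 * -sqrt(2)/2 = -20*sqrt(2)
b = r sin θ = 40 * -sqrt(2)/2 = -20*sqrt(2)
z = -20*sqrt(2) - 20*sqrt(2)i


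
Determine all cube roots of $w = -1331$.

|w| = 1331, arg(w) = 180°
Root modulus = 1331^(1/3) = 11
Root arguments: θ_k = (180° + 360°k)/3 for k = 0, 1, ..., 2
Roots: 11/2 + (11*sqrt(3)/2)i, -11, 11/2 - (11*sqrt(3)/2)i


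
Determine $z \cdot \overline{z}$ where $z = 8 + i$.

z * conjugate(z) = |z|^2 = a^2 + b^2
= 8^2 + 1^2 = 65


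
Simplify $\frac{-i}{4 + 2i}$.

Multiply numerator and denominator by conjugate (4 - 2i):
= (-i)(4 - 2i) / (4^2 + 2^2)
= (-2 - 4i) / 20
Divide through by 2: (-1 - 2i) / 10
= -1/10 - (1/5)i


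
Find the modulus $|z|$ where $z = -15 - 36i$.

|z| = sqrt(a^2 + b^2) = sqrt((-15)^2 + (-36)^2) = sqrt(1521) = 39


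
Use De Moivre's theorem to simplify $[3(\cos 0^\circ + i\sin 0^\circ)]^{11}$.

By De Moivre: z^n = r^n(cos(nθ) + i sin(nθ))
= 3^11(cos(11*0°) + i sin(11*0°))
= 177147(cos 0° + i sin 0°)
= 177147


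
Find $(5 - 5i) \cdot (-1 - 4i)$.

(a1*a2 - b1*b2) + (a1*b2 + b1*a2)i
= (-5 - 20) + (-20 + 5)i
= -25 - 15i


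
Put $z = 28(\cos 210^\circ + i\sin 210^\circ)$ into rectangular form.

a = r cos θ = 28 * -sqrt(3)/2 = -14*sqrt(3)
b = r sin θ = 28 * -1/2 = -14
z = -14*sqrt(3) - 14i


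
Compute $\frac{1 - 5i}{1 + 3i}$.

Multiply numerator and denominator by conjugate (1 - 3i):
= (1 - 5i)(1 - 3i) / (1^2 + 3^2)
= (-14 - 8i) / 10
Divide through by 2: (-7 - 4i) / 5
= -7/5 - (4/5)i


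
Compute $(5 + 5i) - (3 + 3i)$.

(5 - 3) + (5 - 3)i = 2 + 2i


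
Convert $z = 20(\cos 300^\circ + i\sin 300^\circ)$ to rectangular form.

a = r cos θ = 20 * 1/2 = 10
b = r sin θ = 20 * -sqrt(3)/2 = -10*sqrt(3)
z = 10 - 10*sqrt(3)i


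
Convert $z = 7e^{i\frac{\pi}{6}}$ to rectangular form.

a = r cos θ = 7 * sqrt(3)/2 = 7*sqrt(3)/2
b = r sin θ = 7 * 1/2 = 7/2
z = 7*sqrt(3)/2 + (7/2)i


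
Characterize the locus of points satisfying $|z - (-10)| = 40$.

|z - z0| = r describes a circle centered at z0 with radius r
Here z0 = -10 and r = 40
Locus: Circle centered at (-10, 0) with radius 40


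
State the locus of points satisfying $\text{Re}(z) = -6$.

Re(z) = x where z = x + yi; the equation x = -6 is satisfied by all points with that x-coordinate
Locus: Vertical line x = -6


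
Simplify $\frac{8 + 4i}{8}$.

Divisor is real, so divide each part by 8:
= 1 + (1/2)i


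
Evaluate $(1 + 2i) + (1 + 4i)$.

(1 + 1) + (2 + 4)i = 2 + 6i


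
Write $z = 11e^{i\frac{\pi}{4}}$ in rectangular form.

a = r cos θ = 11 * sqrt(2)/2 = 11*sqrt(2)/2
b = r sin θ = 11 * sqrt(2)/2 = 11*sqrt(2)/2
z = 11*sqrt(2)/2 + (11*sqrt(2)/2)i


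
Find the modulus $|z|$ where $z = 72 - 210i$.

|z| = sqrt(a^2 + b^2) = sqrt(72^2 + (-210)^2) = sqrt(49284) = 222


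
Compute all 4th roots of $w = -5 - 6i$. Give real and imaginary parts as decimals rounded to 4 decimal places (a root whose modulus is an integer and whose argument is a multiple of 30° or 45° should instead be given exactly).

|w| = sqrt(61) ≈ 7.810250, arg(w) ≈ 230.194429°
Root modulus = sqrt(61)^(1/4) ≈ 1.671730
Root arguments: θ_k = (arg(w) + 360°k)/4 for k = 0, 1, ..., 3
Compute each root as (root modulus)(cos θ_k + i sin θ_k) using full-precision intermediates, then round to 4 decimal places.
Roots: 0.8970 + 1.4107i, -1.4107 + 0.8970i, -0.8970 - 1.4107i, 1.4107 - 0.8970i


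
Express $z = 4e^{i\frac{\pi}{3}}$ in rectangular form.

a = r cos θ = 4 * 1/2 = 2
b = r sin θ = 4 * sqrt(3)/2 = 2*sqrt(3)
z = 2 + 2*sqrt(3)i


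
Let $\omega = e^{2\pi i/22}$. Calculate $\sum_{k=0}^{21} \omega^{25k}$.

Let ζ = ω^25 = e^(2πi·25/22). Since 22 ∤ 25, ζ ≠ 1.
Sum = Σ_{k=0}^{21} ζ^k = (ζ^22 - 1)/(ζ - 1) = (ω^{25·22} - 1)/(ζ - 1) = (1 - 1)/(ζ - 1) = 0


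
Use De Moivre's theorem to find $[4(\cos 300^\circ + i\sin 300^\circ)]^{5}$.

By De Moivre: z^n = r^n(cos(nθ) + i sin(nθ))
= 4^5(cos(5*300°) + i sin(5*300°))
= 1024(cos 60° + i sin 60°)
= 512 + 512*sqrt(3)i


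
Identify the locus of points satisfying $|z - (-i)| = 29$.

|z - z0| = r describes a circle centered at z0 with radius r
Here z0 = -i and r = 29
Locus: Circle centered at (0, -1) with radius 29


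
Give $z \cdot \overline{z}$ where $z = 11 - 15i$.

z * conjugate(z) = |z|^2 = a^2 + b^2
= 11^2 + (-15)^2 = 346


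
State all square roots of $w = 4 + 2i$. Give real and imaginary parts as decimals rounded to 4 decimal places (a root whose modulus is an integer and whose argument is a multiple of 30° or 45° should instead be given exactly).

|w| = sqrt(20) ≈ 4.472136, arg(w) ≈ 26.565051°
Root modulus = sqrt(20)^(1/2) ≈ 2.114743
Root arguments: θ_k = (arg(w) + 360°k)/2 for k = 0, 1, ..., 1
Compute each root as (root modulus)(cos θ_k + i sin θ_k) using full-precision intermediates, then round to 4 decimal places.
Roots: 2.0582 + 0.4859i, -2.0582 - 0.4859i


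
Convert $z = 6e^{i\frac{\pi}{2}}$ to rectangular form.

a = r cos θ = 6 * 0 = 0
b = r sin θ = 6 * 1 = 6
z = 6i


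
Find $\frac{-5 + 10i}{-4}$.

Divisor is real, so divide each part by -4:
= 5/4 - (5/2)i


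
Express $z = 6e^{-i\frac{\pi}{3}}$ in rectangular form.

a = r cos θ = 6 * 1/2 = 3
b = r sin θ = 6 * -sqrt(3)/2 = -3*sqrt(3)
z = 3 - 3*sqrt(3)i


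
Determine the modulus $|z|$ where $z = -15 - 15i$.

|z| = sqrt(a^2 + b^2) = sqrt((-15)^2 + (-15)^2) = sqrt(450) = sqrt(450)


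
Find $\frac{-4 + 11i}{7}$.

Divisor is real, so divide each part by 7:
= -4/7 + (11/7)i


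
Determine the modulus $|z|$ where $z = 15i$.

|z| = sqrt(a^2 + b^2) = sqrt(0^2 + 15^2) = sqrt(225) = 15


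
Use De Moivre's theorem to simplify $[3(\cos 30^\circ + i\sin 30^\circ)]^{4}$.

By De Moivre: z^n = r^n(cos(nθ) + i sin(nθ))
= 3^4(cos(4*30°) + i sin(4*30°))
= 81(cos 120° + i sin 120°)
= -81/2 + (81*sqrt(3)/2)i


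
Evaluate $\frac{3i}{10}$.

Divisor is real, so divide each part by 10:
= 0 + (3/10)i


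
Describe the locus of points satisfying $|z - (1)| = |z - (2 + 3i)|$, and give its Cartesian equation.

|z - z1| = |z - z2| means z is equidistant from z1 and z2,
i.e. the perpendicular bisector of the segment from (1, 0) to (2, 3) (midpoint (3/2, 3/2)).
With z = x + yi, square both sides:
(x - 1)^2 + (y - 0)^2 = (x - 2)^2 + (y - 3)^2
The x^2 and y^2 terms cancel: 2x + 6y = 13 - 1 = 12
Simplify: x + 3y = 6
Locus: Perpendicular bisector of the segment from (1, 0) to (2, 3): the line x + 3y = 6


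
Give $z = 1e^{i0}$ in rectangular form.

a = r cos θ = 1 * 1 = 1
b = r sin θ = 1 * 0 = 0
z = 1


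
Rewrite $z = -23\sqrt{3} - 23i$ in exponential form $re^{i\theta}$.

r = |z| = sqrt((-23*sqrt(3))^2 + (-23)^2) = sqrt(1587 + 529) = sqrt(2116) = 46
θ = arctan(b/a) = arctan(-23/-39.8372) (quadrant-adjusted) = -150° = -5π/6
z = 46e^(-i*5π/6)


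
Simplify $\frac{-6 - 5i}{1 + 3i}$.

Multiply numerator and denominator by conjugate (1 - 3i):
= (-6 - 5i)(1 - 3i) / (1^2 + 3^2)
= (-21 + 13i) / 10
= -21/10 + (13/10)i


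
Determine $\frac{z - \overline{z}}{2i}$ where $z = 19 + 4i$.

z - conjugate(z) = 2bi
(z - conjugate(z))/(2i) = 2bi/(2i) = b = 4


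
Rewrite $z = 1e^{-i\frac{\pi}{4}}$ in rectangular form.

a = r cos θ = 1 * sqrt(2)/2 = sqrt(2)/2
b = r sin θ = 1 * -sqrt(2)/2 = -sqrt(2)/2
z = sqrt(2)/2 - (sqrt(2)/2)i


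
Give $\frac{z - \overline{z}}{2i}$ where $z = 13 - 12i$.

z - conjugate(z) = 2bi
(z - conjugate(z))/(2i) = 2bi/(2i) = b = -12


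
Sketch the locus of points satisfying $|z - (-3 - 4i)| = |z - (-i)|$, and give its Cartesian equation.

|z - z1| = |z - z2| means z is equidistant from z1 and z2,
i.e. the perpendicular bisector of the segment from (-3, -4) to (0, -1) (midpoint (-3/2, -5/2)).
With z = x + yi, square both sides:
(x - (-3))^2 + (y - (-4))^2 = (x - 0)^2 + (y - (-1))^2
The x^2 and y^2 terms cancel: 6x + 6y = 1 - 25 = -24
Simplify: x + y = -4
Locus: Perpendicular bisector of the segment from (-3, -4) to (0, -1): the line x + y = -4


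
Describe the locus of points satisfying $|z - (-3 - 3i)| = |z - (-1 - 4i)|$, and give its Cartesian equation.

|z - z1| = |z - z2| means z is equidistant from z1 and z2,
i.e. the perpendicular bisector of the segment from (-3, -3) to (-1, -4) (midpoint (-2, -7/2)).
With z = x + yi, square both sides:
(x - (-3))^2 + (y - (-3))^2 = (x - (-1))^2 + (y - (-4))^2
The x^2 and y^2 terms cancel: 4x + (-2)y = 17 - 18 = -1
Simplify: 4x - 2y = -1
Locus: Perpendicular bisector of the segment from (-3, -3) to (-1, -4): the line 4x - 2y = -1


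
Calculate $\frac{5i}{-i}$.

Multiply numerator and denominator by conjugate (i):
= (5i)(i) / (0^2 + (-1)^2)
= (-5) / 1
= -5


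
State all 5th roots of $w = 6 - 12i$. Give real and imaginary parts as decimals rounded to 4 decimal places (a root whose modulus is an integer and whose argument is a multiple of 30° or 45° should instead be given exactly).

|w| = sqrt(180) ≈ 13.416408, arg(w) ≈ 296.565051°
Root modulus = sqrt(180)^(1/5) ≈ 1.680843
Root arguments: θ_k = (arg(w) + 360°k)/5 for k = 0, 1, ..., 4
Compute each root as (root modulus)(cos θ_k + i sin θ_k) using full-precision intermediates, then round to 4 decimal places.
Roots: 0.8578 + 1.4455i, -1.1096 + 1.2625i, -1.5436 - 0.6652i, 0.1556 - 1.6736i, 1.6398 - 0.3692i


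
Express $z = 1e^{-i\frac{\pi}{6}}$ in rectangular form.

a = r cos θ = 1 * sqrt(3)/2 = sqrt(3)/2
b = r sin θ = 1 * -1/2 = -1/2
z = sqrt(3)/2 - (1/2)i


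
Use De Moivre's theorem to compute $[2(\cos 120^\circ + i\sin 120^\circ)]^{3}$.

By De Moivre: z^n = r^n(cos(nθ) + i sin(nθ))
= 2^3(cos(3*120°) + i sin(3*120°))
= 8(cos 0° + i sin 0°)
= 8


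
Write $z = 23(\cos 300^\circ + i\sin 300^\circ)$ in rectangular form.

a = r cos θ = 23 * 1/2 = 23/2
b = r sin θ = 23 * -sqrt(3)/2 = -23*sqrt(3)/2
z = 23/2 - (23*sqrt(3)/2)i


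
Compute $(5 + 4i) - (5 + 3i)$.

(5 - 5) + (4 - 3)i = i


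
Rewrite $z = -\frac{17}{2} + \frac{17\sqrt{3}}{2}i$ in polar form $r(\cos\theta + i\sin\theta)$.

r = |z| = sqrt(a^2 + b^2) = sqrt((-17/2)^2 + (17*sqrt(3)/2)^2) = sqrt(289/4 + 867/4) = sqrt(289) = 17
θ = arctan(b/a) = arctan(14.7224/-8.5) (quadrant-adjusted) = 120°
z = 17(cos 120° + i sin 120°)


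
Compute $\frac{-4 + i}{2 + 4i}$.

Multiply numerator and denominator by conjugate (2 - 4i):
= (-4 + i)(2 - 4i) / (2^2 + 4^2)
= (-4 + 18i) / 20
Divide through by 2: (-2 + 9i) / 10
= -1/5 + (9/10)i


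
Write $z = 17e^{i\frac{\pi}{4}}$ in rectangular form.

a = r cos θ = 17 * sqrt(2)/2 = 17*sqrt(2)/2
b = r sin θ = 17 * sqrt(2)/2 = 17*sqrt(2)/2
z = 17*sqrt(2)/2 + (17*sqrt(2)/2)i


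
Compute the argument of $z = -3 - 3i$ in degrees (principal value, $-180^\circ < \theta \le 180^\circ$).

θ = arctan(b/a) = arctan(-3/-3) (quadrant-adjusted) = -135°


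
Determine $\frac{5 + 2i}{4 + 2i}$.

Multiply numerator and denominator by conjugate (4 - 2i):
= (5 + 2i)(4 - 2i) / (4^2 + 2^2)
= (24 - 2i) / 20
Divide through by 2: (12 - i) / 10
= 6/5 - (1/10)i


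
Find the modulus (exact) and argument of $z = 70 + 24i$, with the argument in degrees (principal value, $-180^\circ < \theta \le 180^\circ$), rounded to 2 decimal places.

|z| = sqrt(70^2 + 24^2) = 74
arg(z) = arctan(b/a) = arctan(24/70) (quadrant-adjusted) = 18.92°


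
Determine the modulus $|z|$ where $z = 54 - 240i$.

|z| = sqrt(a^2 + b^2) = sqrt(54^2 + (-240)^2) = sqrt(60516) = 246


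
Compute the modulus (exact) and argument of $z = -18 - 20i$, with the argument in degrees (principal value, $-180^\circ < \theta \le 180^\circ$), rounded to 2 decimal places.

|z| = sqrt((-18)^2 + (-20)^2) = sqrt(724)
arg(z) = arctan(b/a) = arctan(-20/-18) (quadrant-adjusted) = -131.99°


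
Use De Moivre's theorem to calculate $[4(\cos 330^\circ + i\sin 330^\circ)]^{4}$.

By De Moivre: z^n = r^n(cos(nθ) + i sin(nθ))
= 4^4(cos(4*330°) + i sin(4*330°))
= 256(cos 240° + i sin 240°)
= -128 - 128*sqrt(3)i


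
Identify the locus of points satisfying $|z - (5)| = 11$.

|z - z0| = r describes a circle centered at z0 with radius r
Here z0 = 5 and r = 11
Locus: Circle centered at (5, 0) with radius 11


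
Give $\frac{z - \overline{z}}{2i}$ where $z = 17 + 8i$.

z - conjugate(z) = 2bi
(z - conjugate(z))/(2i) = 2bi/(2i) = b = 8


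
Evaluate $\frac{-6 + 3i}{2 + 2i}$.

Multiply numerator and denominator by conjugate (2 - 2i):
= (-6 + 3i)(2 - 2i) / (2^2 + 2^2)
= (-6 + 18i) / 8
Divide through by 2: (-3 + 9i) / 4
= -3/4 + (9/4)i


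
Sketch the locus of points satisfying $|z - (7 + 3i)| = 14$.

|z - z0| = r describes a circle centered at z0 with radius r
Here z0 = 7 + 3i and r = 14
Locus: Circle centered at (7, 3) with radius 14


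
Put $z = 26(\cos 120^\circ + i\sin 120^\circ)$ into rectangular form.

a = r cos θ = 26 * -1/2 = -13
b = r sin θ = 26 * sqrt(3)/2 = 13*sqrt(3)
z = -13 + 13*sqrt(3)i


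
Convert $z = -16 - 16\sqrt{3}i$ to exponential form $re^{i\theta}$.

r = |z| = sqrt((-16)^2 + (-16*sqrt(3))^2) = sqrt(256 + 768) = sqrt(1024) = 32
θ = arctan(b/a) = arctan(-27.7128/-16) (quadrant-adjusted) = 240° = 4π/3
z = 32e^(i*4π/3)
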